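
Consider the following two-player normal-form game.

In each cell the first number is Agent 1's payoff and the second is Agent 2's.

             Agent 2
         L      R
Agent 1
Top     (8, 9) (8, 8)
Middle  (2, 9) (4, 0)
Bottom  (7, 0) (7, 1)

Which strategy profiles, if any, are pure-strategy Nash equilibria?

For each strategy profile, look for a profitable unilateral deviation.
(Top, L): Agent 1 gets 8, best alternative 7; Agent 2 gets 9, best alternative 8. No profitable deviation — NE.
(Top, R): Agent 2 can switch to L (8 → 9). Not NE.
(Middle, L): Agent 1 can switch to Top (2 → 8). Not NE.
(Middle, R): Agent 1 can switch to Top (4 → 8). Not NE.
(Bottom, L): Agent 1 can switch to Top (7 → 8). Not NE.
(Bottom, R): Agent 1 can switch to Top (7 → 8). Not NE.

The unique pure-strategy Nash equilibrium is (Top, L).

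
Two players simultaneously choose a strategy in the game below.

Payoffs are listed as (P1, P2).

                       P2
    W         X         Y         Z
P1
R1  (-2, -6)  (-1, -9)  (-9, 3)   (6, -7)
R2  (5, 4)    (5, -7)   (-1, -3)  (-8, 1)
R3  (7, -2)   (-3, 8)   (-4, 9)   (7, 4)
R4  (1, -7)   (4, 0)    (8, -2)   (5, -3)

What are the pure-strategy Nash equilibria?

P1 against W: payoffs -2, 5, 7, 1 → best response R3.
P1 against X: payoffs -1, 5, -3, 4 → best response R2.
P1 against Y: payoffs -9, -1, -4, 8 → best response R4.
P1 against Z: payoffs 6, -8, 7, 5 → best response R3.
P2 against R1: payoffs -6, -9, 3, -7 → best response Y.
P2 against R2: payoffs 4, -7, -3, 1 → best response W.
P2 against R3: payoffs -2, 8, 9, 4 → best response Y.
P2 against R4: payoffs -7, 0, -2, -3 → best response X.
No profile is a mutual best response for all players.

This game has no pure Nash equilibrium.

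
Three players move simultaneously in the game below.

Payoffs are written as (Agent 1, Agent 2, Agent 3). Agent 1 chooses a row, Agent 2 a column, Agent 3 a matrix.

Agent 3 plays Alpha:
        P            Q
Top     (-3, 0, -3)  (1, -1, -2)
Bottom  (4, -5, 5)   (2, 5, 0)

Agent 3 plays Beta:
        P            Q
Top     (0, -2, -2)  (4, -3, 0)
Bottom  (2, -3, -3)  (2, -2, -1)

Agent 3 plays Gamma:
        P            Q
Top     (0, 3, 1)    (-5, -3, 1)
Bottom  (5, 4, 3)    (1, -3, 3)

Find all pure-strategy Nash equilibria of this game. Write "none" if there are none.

none

For each player, find the best response to each opponent profile; mutual best responses are the pure NE.
Agent 1 against (P, Alpha): payoffs -3, 4 → best response Bottom.
Agent 1 against (P, Beta): payoffs 0, 2 → best response Bottom.
Agent 1 against (P, Gamma): payoffs 0, 5 → best response Bottom.
Agent 1 against (Q, Alpha): payoffs 1, 2 → best response Bottom.
Agent 1 against (Q, Beta): payoffs 4, 2 → best response Top.
Agent 1 against (Q, Gamma): payoffs -5, 1 → best response Bottom.
Agent 2 against (Top, Alpha): payoffs 0, -1 → best response P.
Agent 2 against (Top, Beta): payoffs -2, -3 → best response P.
Agent 2 against (Top, Gamma): payoffs 3, -3 → best response P.
Agent 2 against (Bottom, Alpha): payoffs -5, 5 → best response Q.
Agent 2 against (Bottom, Beta): payoffs -3, -2 → best response Q.
Agent 2 against (Bottom, Gamma): payoffs 4, -3 → best response P.
Agent 3 against (Top, P): payoffs -3, -2, 1 → best response Gamma.
Agent 3 against (Top, Q): payoffs -2, 0, 1 → best response Gamma.
Agent 3 against (Bottom, P): payoffs 5, -3, 3 → best response Alpha.
Agent 3 against (Bottom, Q): payoffs 0, -1, 3 → best response Gamma.
No profile is a mutual best response for all players.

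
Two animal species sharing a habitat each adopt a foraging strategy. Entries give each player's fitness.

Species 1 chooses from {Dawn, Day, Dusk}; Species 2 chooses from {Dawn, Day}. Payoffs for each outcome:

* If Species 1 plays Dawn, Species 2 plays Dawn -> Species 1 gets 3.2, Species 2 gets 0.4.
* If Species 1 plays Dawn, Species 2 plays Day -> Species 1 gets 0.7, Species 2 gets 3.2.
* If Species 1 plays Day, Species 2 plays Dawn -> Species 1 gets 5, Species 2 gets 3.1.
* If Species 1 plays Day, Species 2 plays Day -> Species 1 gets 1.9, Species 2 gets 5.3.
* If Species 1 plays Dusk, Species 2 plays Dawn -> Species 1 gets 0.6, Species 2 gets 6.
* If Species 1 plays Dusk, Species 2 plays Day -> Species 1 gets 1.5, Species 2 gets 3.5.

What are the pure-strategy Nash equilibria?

(Dawn, Dawn): Species 1 can switch to Day (3.2 → 5). Not NE.
(Dawn, Day): Species 1 can switch to Day (0.7 → 1.9). Not NE.
(Day, Dawn): Species 2 can switch to Day (3.1 → 5.3). Not NE.
(Day, Day): Species 1 gets 1.9, best alternative 1.5; Species 2 gets 5.3, best alternative 3.1. No profitable deviation — NE.
(Dusk, Dawn): Species 1 can switch to Dawn (0.6 → 3.2). Not NE.
(Dusk, Day): Species 1 can switch to Day (1.5 → 1.9). Not NE.

(Day, Day)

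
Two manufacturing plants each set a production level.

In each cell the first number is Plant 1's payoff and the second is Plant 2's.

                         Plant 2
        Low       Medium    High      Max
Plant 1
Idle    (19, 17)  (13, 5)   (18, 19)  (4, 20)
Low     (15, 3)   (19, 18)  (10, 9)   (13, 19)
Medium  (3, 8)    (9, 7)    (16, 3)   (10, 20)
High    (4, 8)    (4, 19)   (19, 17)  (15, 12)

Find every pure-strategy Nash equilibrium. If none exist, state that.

This game has no pure Nash equilibrium.

Mark each player's best response to every combination of opponents' strategies; a profile where every player is best-responding is a pure Nash equilibrium.
Plant 1 against Low: payoffs 19, 15, 3, 4 → best response Idle.
Plant 1 against Medium: payoffs 13, 19, 9, 4 → best response Low.
Plant 1 against High: payoffs 18, 10, 16, 19 → best response High.
Plant 1 against Max: payoffs 4, 13, 10, 15 → best response High.
Plant 2 against Idle: payoffs 17, 5, 19, 20 → best response Max.
Plant 2 against Low: payoffs 3, 18, 9, 19 → best response Max.
Plant 2 against Medium: payoffs 8, 7, 3, 20 → best response Max.
Plant 2 against High: payoffs 8, 19, 17, 12 → best response Medium.
No profile is a mutual best response for all players.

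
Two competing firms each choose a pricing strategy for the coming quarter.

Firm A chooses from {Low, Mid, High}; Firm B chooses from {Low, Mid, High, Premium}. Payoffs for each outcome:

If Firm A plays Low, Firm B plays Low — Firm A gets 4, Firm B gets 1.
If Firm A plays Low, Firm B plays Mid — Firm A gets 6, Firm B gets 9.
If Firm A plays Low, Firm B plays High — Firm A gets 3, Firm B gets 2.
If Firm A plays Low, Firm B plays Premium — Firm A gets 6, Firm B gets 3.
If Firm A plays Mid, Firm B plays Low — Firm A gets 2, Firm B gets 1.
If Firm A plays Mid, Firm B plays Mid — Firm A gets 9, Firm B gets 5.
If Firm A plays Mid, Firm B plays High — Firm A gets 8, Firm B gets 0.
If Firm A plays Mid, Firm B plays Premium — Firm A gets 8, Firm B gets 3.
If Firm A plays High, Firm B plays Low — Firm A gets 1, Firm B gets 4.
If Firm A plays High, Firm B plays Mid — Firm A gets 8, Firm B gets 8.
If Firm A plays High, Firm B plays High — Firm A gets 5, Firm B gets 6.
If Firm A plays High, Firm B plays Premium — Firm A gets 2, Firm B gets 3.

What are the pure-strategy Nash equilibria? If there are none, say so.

(Low, Low): Firm B can switch to Mid (1 → 9). Not NE.
(Low, Mid): Firm A can switch to Mid (6 → 9). Not NE.
(Low, High): Firm A can switch to Mid (3 → 8). Not NE.
(Low, Premium): Firm A can switch to Mid (6 → 8). Not NE.
(Mid, Low): Firm A can switch to Low (2 → 4). Not NE.
(Mid, Mid): Firm A gets 9, best alternative 8; Firm B gets 5, best alternative 3. No profitable deviation — NE.
(Mid, High): Firm B can switch to Low (0 → 1). Not NE.
(Mid, Premium): Firm B can switch to Mid (3 → 5). Not NE.
(High, Low): Firm A can switch to Low (1 → 4). Not NE.
(The remaining 3 profiles each have a profitable deviation by the same check.)

(Mid, Mid)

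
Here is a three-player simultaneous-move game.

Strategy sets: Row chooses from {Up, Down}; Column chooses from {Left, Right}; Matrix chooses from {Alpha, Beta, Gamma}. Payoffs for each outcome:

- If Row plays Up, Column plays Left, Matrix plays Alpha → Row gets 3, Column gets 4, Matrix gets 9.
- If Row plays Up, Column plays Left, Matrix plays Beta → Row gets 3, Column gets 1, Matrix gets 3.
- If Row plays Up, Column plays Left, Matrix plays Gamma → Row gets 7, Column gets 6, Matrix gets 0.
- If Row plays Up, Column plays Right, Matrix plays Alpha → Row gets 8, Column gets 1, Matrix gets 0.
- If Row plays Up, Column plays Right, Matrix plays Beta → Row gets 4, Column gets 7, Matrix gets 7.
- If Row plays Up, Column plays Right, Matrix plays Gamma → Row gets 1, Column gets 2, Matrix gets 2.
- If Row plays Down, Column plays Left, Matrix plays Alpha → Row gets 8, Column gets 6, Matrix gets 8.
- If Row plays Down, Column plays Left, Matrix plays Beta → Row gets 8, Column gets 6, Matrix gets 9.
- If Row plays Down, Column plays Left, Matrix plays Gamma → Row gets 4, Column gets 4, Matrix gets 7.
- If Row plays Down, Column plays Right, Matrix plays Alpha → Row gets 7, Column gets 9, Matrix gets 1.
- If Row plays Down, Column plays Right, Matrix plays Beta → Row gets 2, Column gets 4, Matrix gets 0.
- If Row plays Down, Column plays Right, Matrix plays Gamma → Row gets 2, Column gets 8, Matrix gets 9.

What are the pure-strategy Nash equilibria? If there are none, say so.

Mark each player's best response to every combination of opponents' strategies; a profile where every player is best-responding is a pure Nash equilibrium.
Row against (Left, Alpha): payoffs 3, 8 → best response Down.
Row against (Left, Beta): payoffs 3, 8 → best response Down.
Row against (Left, Gamma): payoffs 7, 4 → best response Up.
Row against (Right, Alpha): payoffs 8, 7 → best response Up.
Row against (Right, Beta): payoffs 4, 2 → best response Up.
Row against (Right, Gamma): payoffs 1, 2 → best response Down.
Column against (Up, Alpha): payoffs 4, 1 → best response Left.
Column against (Up, Beta): payoffs 1, 7 → best response Right.
Column against (Up, Gamma): payoffs 6, 2 → best response Left.
Column against (Down, Alpha): payoffs 6, 9 → best response Right.
Column against (Down, Beta): payoffs 6, 4 → best response Left.
Column against (Down, Gamma): payoffs 4, 8 → best response Right.
Matrix against (Up, Left): payoffs 9, 3, 0 → best response Alpha.
Matrix against (Up, Right): payoffs 0, 7, 2 → best response Beta.
Matrix against (Down, Left): payoffs 8, 9, 7 → best response Beta.
Matrix against (Down, Right): payoffs 1, 0, 9 → best response Gamma.
Mutual best responses: (Up, Right, Beta); (Down, Left, Beta); (Down, Right, Gamma).

(Up, Right, Beta) and (Down, Left, Beta) and (Down, Right, Gamma)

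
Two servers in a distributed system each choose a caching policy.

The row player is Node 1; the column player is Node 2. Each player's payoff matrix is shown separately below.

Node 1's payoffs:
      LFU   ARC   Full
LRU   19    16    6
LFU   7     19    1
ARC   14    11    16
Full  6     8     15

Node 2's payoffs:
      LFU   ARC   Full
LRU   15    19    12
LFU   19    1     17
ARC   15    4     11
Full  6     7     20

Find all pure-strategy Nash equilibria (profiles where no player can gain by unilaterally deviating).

This game has no pure Nash equilibrium.

Check each profile: it is a Nash equilibrium iff no player can strictly gain by switching unilaterally.
(LRU, LFU): Node 2 can switch to ARC (15 → 19). Not NE.
(LRU, ARC): Node 1 can switch to LFU (16 → 19). Not NE.
(LRU, Full): Node 1 can switch to ARC (6 → 16). Not NE.
(LFU, LFU): Node 1 can switch to LRU (7 → 19). Not NE.
(LFU, ARC): Node 2 can switch to LFU (1 → 19). Not NE.
(LFU, Full): Node 1 can switch to LRU (1 → 6). Not NE.
(ARC, LFU): Node 1 can switch to LRU (14 → 19). Not NE.
(ARC, ARC): Node 1 can switch to LRU (11 → 16). Not NE.
(ARC, Full): Node 2 can switch to LFU (11 → 15). Not NE.
(Full, LFU): Node 1 can switch to LRU (6 → 19). Not NE.
(Full, ARC): Node 1 can switch to LRU (8 → 16). Not NE.
(Full, Full): Node 1 can switch to ARC (15 → 16). Not NE.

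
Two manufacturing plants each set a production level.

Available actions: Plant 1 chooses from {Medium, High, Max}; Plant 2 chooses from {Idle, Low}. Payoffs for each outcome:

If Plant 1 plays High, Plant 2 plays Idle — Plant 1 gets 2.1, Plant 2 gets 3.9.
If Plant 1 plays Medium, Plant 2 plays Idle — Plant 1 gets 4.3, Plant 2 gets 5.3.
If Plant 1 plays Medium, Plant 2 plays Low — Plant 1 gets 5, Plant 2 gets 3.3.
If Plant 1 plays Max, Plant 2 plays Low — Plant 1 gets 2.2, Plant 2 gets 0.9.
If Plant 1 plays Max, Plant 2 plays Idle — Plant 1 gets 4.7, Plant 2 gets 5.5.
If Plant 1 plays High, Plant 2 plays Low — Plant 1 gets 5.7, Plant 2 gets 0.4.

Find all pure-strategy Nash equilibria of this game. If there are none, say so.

(Max, Idle)

For each player, find the best response to each opponent profile; mutual best responses are the pure NE.
Plant 1 against Idle: payoffs 4.3, 2.1, 4.7 → best response Max.
Plant 1 against Low: payoffs 5, 5.7, 2.2 → best response High.
Plant 2 against Medium: payoffs 5.3, 3.3 → best response Idle.
Plant 2 against High: payoffs 3.9, 0.4 → best response Idle.
Plant 2 against Max: payoffs 5.5, 0.9 → best response Idle.
Mutual best responses: (Max, Idle).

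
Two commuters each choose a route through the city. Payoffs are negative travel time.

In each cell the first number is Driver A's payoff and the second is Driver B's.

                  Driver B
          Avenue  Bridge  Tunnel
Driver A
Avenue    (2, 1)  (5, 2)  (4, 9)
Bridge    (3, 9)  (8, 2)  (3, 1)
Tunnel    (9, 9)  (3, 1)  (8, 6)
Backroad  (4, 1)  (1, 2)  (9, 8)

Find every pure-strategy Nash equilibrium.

For each player, find the best response to each opponent profile; mutual best responses are the pure NE.
Driver A against Avenue: payoffs 2, 3, 9, 4 → best response Tunnel.
Driver A against Bridge: payoffs 5, 8, 3, 1 → best response Bridge.
Driver A against Tunnel: payoffs 4, 3, 8, 9 → best response Backroad.
Driver B against Avenue: payoffs 1, 2, 9 → best response Tunnel.
Driver B against Bridge: payoffs 9, 2, 1 → best response Avenue.
Driver B against Tunnel: payoffs 9, 1, 6 → best response Avenue.
Driver B against Backroad: payoffs 1, 2, 8 → best response Tunnel.
Mutual best responses: (Tunnel, Avenue); (Backroad, Tunnel).

Pure-strategy Nash equilibria: (Tunnel, Avenue), (Backroad, Tunnel)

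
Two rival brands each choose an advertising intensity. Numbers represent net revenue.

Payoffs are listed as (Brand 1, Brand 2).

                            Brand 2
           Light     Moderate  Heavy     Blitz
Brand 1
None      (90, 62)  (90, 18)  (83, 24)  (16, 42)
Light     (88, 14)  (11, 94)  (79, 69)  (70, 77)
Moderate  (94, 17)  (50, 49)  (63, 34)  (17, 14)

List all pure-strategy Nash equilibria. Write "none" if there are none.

No pure-strategy Nash equilibrium.

(None, Light): Brand 1 can switch to Moderate (90 → 94). Not NE.
(None, Moderate): Brand 2 can switch to Light (18 → 62). Not NE.
(None, Heavy): Brand 2 can switch to Light (24 → 62). Not NE.
(None, Blitz): Brand 1 can switch to Light (16 → 70). Not NE.
(Light, Light): Brand 1 can switch to None (88 → 90). Not NE.
(Light, Moderate): Brand 1 can switch to None (11 → 90). Not NE.
(Light, Heavy): Brand 1 can switch to None (79 → 83). Not NE.
(Light, Blitz): Brand 2 can switch to Moderate (77 → 94). Not NE.
(The remaining 4 profiles each have a profitable deviation by the same check.)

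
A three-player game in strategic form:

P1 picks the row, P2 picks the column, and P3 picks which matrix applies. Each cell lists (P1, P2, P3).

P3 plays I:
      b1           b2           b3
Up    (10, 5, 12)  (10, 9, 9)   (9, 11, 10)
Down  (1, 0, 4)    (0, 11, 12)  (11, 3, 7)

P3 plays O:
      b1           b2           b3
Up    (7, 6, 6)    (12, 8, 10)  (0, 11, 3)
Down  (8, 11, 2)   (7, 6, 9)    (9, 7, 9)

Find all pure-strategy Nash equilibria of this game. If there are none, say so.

There is no pure-strategy Nash equilibrium.

(Up, b1, I): P2 can switch to b2 (5 → 9). Not NE.
(Up, b1, O): P1 can switch to Down (7 → 8). Not NE.
(Up, b2, I): P2 can switch to b3 (9 → 11). Not NE.
(Up, b2, O): P2 can switch to b3 (8 → 11). Not NE.
(Up, b3, I): P1 can switch to Down (9 → 11). Not NE.
(Up, b3, O): P1 can switch to Down (0 → 9). Not NE.
(Down, b1, I): P1 can switch to Up (1 → 10). Not NE.
(Down, b1, O): P3 can switch to I (2 → 4). Not NE.
(The remaining 4 profiles each have a profitable deviation by the same check.)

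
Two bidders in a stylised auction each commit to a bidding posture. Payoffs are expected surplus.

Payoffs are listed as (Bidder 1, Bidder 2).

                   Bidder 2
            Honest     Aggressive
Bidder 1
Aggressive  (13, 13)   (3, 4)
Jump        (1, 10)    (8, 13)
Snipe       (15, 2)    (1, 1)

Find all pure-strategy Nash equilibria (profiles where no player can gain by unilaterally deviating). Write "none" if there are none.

(Aggressive, Honest): Bidder 1 can switch to Snipe (13 → 15). Not NE.
(Aggressive, Aggressive): Bidder 1 can switch to Jump (3 → 8). Not NE.
(Jump, Honest): Bidder 1 can switch to Aggressive (1 → 13). Not NE.
(Jump, Aggressive): Bidder 1 gets 8, best alternative 3; Bidder 2 gets 13, best alternative 10. No profitable deviation — NE.
(Snipe, Honest): Bidder 1 gets 15, best alternative 13; Bidder 2 gets 2, best alternative 1. No profitable deviation — NE.
(Snipe, Aggressive): Bidder 1 can switch to Aggressive (1 → 3). Not NE.

(Jump, Aggressive), (Snipe, Honest)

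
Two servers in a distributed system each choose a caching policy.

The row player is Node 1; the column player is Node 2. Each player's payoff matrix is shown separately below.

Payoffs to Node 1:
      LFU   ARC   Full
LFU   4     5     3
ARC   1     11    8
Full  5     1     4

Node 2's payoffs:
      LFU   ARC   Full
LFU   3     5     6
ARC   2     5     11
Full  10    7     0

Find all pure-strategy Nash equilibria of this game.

(ARC, Full); (Full, LFU)

Node 1 against LFU: payoffs 4, 1, 5 → best response Full.
Node 1 against ARC: payoffs 5, 11, 1 → best response ARC.
Node 1 against Full: payoffs 3, 8, 4 → best response ARC.
Node 2 against LFU: payoffs 3, 5, 6 → best response Full.
Node 2 against ARC: payoffs 2, 5, 11 → best response Full.
Node 2 against Full: payoffs 10, 7, 0 → best response LFU.
Mutual best responses: (ARC, Full); (Full, LFU).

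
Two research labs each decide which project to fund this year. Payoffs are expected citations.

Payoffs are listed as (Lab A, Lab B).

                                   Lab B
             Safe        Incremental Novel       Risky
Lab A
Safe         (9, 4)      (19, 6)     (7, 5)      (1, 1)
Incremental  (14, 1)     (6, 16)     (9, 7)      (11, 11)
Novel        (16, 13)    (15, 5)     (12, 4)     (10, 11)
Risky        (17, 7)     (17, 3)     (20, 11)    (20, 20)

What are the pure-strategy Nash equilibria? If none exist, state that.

(Safe, Safe): Lab A can switch to Incremental (9 → 14). Not NE.
(Safe, Incremental): Lab A gets 19, best alternative 17; Lab B gets 6, best alternative 5. No profitable deviation — NE.
(Safe, Novel): Lab A can switch to Incremental (7 → 9). Not NE.
(Safe, Risky): Lab A can switch to Incremental (1 → 11). Not NE.
(Incremental, Safe): Lab A can switch to Novel (14 → 16). Not NE.
(Incremental, Incremental): Lab A can switch to Safe (6 → 19). Not NE.
(Incremental, Novel): Lab A can switch to Novel (9 → 12). Not NE.
(Incremental, Risky): Lab A can switch to Risky (11 → 20). Not NE.
(Novel, Safe): Lab A can switch to Risky (16 → 17). Not NE.
(Novel, Incremental): Lab A can switch to Safe (15 → 19). Not NE.
(Novel, Novel): Lab A can switch to Risky (12 → 20). Not NE.
(Risky, Risky): Lab A gets 20, best alternative 11; Lab B gets 20, best alternative 11. No profitable deviation — NE.
(The remaining 4 profiles each have a profitable deviation by the same check.)

(Safe, Incremental), (Risky, Risky)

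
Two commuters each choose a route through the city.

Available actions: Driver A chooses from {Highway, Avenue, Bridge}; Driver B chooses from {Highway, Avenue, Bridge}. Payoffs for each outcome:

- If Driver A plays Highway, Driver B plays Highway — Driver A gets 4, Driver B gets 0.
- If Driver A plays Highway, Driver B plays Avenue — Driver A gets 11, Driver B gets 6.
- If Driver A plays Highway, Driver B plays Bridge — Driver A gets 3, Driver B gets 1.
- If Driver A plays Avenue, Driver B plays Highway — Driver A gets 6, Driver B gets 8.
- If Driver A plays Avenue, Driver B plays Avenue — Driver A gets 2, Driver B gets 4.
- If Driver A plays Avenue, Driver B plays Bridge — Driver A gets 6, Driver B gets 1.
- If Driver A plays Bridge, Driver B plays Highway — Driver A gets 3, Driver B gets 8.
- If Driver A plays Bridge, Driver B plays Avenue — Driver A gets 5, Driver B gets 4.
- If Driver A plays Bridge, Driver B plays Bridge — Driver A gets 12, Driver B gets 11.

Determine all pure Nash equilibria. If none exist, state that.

Mark each player's best response to every combination of opponents' strategies; a profile where every player is best-responding is a pure Nash equilibrium.
Driver A against Highway: payoffs 4, 6, 3 → best response Avenue.
Driver A against Avenue: payoffs 11, 2, 5 → best response Highway.
Driver A against Bridge: payoffs 3, 6, 12 → best response Bridge.
Driver B against Highway: payoffs 0, 6, 1 → best response Avenue.
Driver B against Avenue: payoffs 8, 4, 1 → best response Highway.
Driver B against Bridge: payoffs 8, 4, 11 → best response Bridge.
Mutual best responses: (Highway, Avenue); (Avenue, Highway); (Bridge, Bridge).

(Highway, Avenue) and (Avenue, Highway) and (Bridge, Bridge)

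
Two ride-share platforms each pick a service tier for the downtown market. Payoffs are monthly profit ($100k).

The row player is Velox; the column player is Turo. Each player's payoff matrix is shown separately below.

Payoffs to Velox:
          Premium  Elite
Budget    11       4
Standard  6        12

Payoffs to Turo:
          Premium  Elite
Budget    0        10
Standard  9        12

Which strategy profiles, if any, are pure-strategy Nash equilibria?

The unique pure-strategy Nash equilibrium is (Standard, Elite).

Velox against Premium: payoffs 11, 6 → best response Budget.
Velox against Elite: payoffs 4, 12 → best response Standard.
Turo against Budget: payoffs 0, 10 → best response Elite.
Turo against Standard: payoffs 9, 12 → best response Elite.
Mutual best responses: (Standard, Elite).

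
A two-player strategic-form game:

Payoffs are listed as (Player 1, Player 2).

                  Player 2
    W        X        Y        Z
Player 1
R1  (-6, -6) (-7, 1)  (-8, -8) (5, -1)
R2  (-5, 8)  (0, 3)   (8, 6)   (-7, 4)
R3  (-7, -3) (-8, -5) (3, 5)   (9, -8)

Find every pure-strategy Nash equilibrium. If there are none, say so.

(R2, W)

Player 1 against W: payoffs -6, -5, -7 → best response R2.
Player 1 against X: payoffs -7, 0, -8 → best response R2.
Player 1 against Y: payoffs -8, 8, 3 → best response R2.
Player 1 against Z: payoffs 5, -7, 9 → best response R3.
Player 2 against R1: payoffs -6, 1, -8, -1 → best response X.
Player 2 against R2: payoffs 8, 3, 6, 4 → best response W.
Player 2 against R3: payoffs -3, -5, 5, -8 → best response Y.
Mutual best responses: (R2, W).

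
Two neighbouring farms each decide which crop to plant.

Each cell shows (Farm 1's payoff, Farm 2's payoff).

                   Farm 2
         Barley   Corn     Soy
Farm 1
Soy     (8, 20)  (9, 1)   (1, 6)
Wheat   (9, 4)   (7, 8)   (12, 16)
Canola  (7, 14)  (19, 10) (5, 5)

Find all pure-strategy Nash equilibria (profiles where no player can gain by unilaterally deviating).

Farm 1 against Barley: payoffs 8, 9, 7 → best response Wheat.
Farm 1 against Corn: payoffs 9, 7, 19 → best response Canola.
Farm 1 against Soy: payoffs 1, 12, 5 → best response Wheat.
Farm 2 against Soy: payoffs 20, 1, 6 → best response Barley.
Farm 2 against Wheat: payoffs 4, 8, 16 → best response Soy.
Farm 2 against Canola: payoffs 14, 10, 5 → best response Barley.
Mutual best responses: (Wheat, Soy).

(Wheat, Soy)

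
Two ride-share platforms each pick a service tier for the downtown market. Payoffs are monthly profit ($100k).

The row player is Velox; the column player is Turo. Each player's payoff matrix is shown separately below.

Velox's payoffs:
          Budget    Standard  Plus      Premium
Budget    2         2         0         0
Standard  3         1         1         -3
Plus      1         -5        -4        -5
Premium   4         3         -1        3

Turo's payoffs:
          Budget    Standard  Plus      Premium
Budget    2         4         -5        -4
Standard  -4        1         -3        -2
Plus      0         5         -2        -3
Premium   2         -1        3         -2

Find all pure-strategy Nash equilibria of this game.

none

Velox against Budget: payoffs 2, 3, 1, 4 → best response Premium.
Velox against Standard: payoffs 2, 1, -5, 3 → best response Premium.
Velox against Plus: payoffs 0, 1, -4, -1 → best response Standard.
Velox against Premium: payoffs 0, -3, -5, 3 → best response Premium.
Turo against Budget: payoffs 2, 4, -5, -4 → best response Standard.
Turo against Standard: payoffs -4, 1, -3, -2 → best response Standard.
Turo against Plus: payoffs 0, 5, -2, -3 → best response Standard.
Turo against Premium: payoffs 2, -1, 3, -2 → best response Plus.
No profile is a mutual best response for all players.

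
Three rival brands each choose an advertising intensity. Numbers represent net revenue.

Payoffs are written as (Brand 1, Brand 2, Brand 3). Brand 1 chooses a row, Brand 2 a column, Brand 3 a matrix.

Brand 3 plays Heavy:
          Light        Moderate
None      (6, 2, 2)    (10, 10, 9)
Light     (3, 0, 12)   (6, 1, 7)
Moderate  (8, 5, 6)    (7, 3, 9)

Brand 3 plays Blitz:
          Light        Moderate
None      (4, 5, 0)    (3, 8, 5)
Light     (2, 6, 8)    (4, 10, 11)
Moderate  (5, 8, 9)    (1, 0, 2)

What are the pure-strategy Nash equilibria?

(None, Light, Heavy): Brand 1 can switch to Moderate (6 → 8). Not NE.
(None, Light, Blitz): Brand 1 can switch to Moderate (4 → 5). Not NE.
(None, Moderate, Heavy): Brand 1 gets 10, best alternative 7; Brand 2 gets 10, best alternative 2; Brand 3 gets 9, best alternative 5. No profitable deviation — NE.
(None, Moderate, Blitz): Brand 1 can switch to Light (3 → 4). Not NE.
(Light, Light, Heavy): Brand 1 can switch to None (3 → 6). Not NE.
(Light, Light, Blitz): Brand 1 can switch to None (2 → 4). Not NE.
(Light, Moderate, Heavy): Brand 1 can switch to None (6 → 10). Not NE.
(Light, Moderate, Blitz): Brand 1 gets 4, best alternative 3; Brand 2 gets 10, best alternative 6; Brand 3 gets 11, best alternative 7. No profitable deviation — NE.
(Moderate, Light, Heavy): Brand 3 can switch to Blitz (6 → 9). Not NE.
(Moderate, Light, Blitz): Brand 1 gets 5, best alternative 4; Brand 2 gets 8, best alternative 0; Brand 3 gets 9, best alternative 6. No profitable deviation — NE.
(Moderate, Moderate, Heavy): Brand 1 can switch to None (7 → 10). Not NE.
(Moderate, Moderate, Blitz): Brand 1 can switch to None (1 → 3). Not NE.

Pure-strategy Nash equilibria: (None, Moderate, Heavy); (Light, Moderate, Blitz); (Moderate, Light, Blitz)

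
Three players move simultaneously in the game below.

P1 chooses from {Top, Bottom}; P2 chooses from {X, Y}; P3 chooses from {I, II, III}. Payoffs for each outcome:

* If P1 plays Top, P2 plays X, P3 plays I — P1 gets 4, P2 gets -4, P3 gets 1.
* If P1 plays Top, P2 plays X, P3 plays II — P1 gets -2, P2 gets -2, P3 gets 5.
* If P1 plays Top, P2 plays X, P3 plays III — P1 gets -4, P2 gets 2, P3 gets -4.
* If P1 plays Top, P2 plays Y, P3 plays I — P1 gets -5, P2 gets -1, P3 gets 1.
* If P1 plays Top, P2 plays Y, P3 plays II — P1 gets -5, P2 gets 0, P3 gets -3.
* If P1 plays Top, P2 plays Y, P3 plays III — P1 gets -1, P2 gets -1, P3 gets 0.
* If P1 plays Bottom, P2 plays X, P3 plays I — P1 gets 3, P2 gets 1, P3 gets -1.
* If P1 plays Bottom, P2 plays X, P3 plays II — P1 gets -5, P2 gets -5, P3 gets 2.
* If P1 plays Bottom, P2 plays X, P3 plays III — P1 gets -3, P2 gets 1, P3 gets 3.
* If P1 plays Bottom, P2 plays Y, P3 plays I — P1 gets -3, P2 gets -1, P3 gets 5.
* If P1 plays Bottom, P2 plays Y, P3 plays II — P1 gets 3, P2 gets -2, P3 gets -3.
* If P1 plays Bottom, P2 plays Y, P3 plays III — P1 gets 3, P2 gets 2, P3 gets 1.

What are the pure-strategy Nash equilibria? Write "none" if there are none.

No pure-strategy Nash equilibrium.

P1 against (X, I): payoffs 4, 3 → best response Top.
P1 against (X, II): payoffs -2, -5 → best response Top.
P1 against (X, III): payoffs -4, -3 → best response Bottom.
P1 against (Y, I): payoffs -5, -3 → best response Bottom.
P1 against (Y, II): payoffs -5, 3 → best response Bottom.
P1 against (Y, III): payoffs -1, 3 → best response Bottom.
P2 against (Top, I): payoffs -4, -1 → best response Y.
P2 against (Top, II): payoffs -2, 0 → best response Y.
P2 against (Top, III): payoffs 2, -1 → best response X.
P2 against (Bottom, I): payoffs 1, -1 → best response X.
P2 against (Bottom, II): payoffs -5, -2 → best response Y.
P2 against (Bottom, III): payoffs 1, 2 → best response Y.
P3 against (Top, X): payoffs 1, 5, -4 → best response II.
P3 against (Top, Y): payoffs 1, -3, 0 → best response I.
P3 against (Bottom, X): payoffs -1, 2, 3 → best response III.
P3 against (Bottom, Y): payoffs 5, -3, 1 → best response I.
No profile is a mutual best response for all players.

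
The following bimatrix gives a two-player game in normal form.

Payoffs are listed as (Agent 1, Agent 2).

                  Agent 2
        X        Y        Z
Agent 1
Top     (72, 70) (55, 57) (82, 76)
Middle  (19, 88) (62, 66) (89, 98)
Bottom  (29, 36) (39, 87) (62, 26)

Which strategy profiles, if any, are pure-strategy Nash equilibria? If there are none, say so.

(Top, X): Agent 2 can switch to Z (70 → 76). Not NE.
(Top, Y): Agent 1 can switch to Middle (55 → 62). Not NE.
(Top, Z): Agent 1 can switch to Middle (82 → 89). Not NE.
(Middle, X): Agent 1 can switch to Top (19 → 72). Not NE.
(Middle, Y): Agent 2 can switch to X (66 → 88). Not NE.
(Middle, Z): Agent 1 gets 89, best alternative 82; Agent 2 gets 98, best alternative 88. No profitable deviation — NE.
(Bottom, X): Agent 1 can switch to Top (29 → 72). Not NE.
(Bottom, Y): Agent 1 can switch to Top (39 → 55). Not NE.
(Bottom, Z): Agent 1 can switch to Top (62 → 82). Not NE.

The unique pure-strategy Nash equilibrium is (Middle, Z).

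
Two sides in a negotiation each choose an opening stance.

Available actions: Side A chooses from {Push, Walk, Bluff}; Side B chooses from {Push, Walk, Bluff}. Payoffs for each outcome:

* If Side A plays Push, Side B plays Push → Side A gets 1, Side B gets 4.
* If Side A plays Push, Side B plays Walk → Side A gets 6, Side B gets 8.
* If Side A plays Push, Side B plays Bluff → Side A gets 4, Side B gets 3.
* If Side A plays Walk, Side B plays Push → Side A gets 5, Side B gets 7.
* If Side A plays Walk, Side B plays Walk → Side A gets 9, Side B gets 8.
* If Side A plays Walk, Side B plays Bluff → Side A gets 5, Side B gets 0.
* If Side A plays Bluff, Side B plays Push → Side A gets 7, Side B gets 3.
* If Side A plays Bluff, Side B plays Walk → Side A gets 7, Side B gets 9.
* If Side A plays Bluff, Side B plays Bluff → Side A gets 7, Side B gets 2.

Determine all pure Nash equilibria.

The unique pure-strategy Nash equilibrium is (Walk, Walk).

Side A against Push: payoffs 1, 5, 7 → best response Bluff.
Side A against Walk: payoffs 6, 9, 7 → best response Walk.
Side A against Bluff: payoffs 4, 5, 7 → best response Bluff.
Side B against Push: payoffs 4, 8, 3 → best response Walk.
Side B against Walk: payoffs 7, 8, 0 → best response Walk.
Side B against Bluff: payoffs 3, 9, 2 → best response Walk.
Mutual best responses: (Walk, Walk).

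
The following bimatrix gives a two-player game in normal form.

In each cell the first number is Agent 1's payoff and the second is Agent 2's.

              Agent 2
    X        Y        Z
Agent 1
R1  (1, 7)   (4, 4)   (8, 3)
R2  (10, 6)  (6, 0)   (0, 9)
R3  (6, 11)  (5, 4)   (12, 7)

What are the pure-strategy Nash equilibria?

(R1, X): Agent 1 can switch to R2 (1 → 10). Not NE.
(R1, Y): Agent 1 can switch to R2 (4 → 6). Not NE.
(R1, Z): Agent 1 can switch to R3 (8 → 12). Not NE.
(R2, X): Agent 2 can switch to Z (6 → 9). Not NE.
(R2, Y): Agent 2 can switch to X (0 → 6). Not NE.
(R2, Z): Agent 1 can switch to R1 (0 → 8). Not NE.
(R3, X): Agent 1 can switch to R2 (6 → 10). Not NE.
(R3, Y): Agent 1 can switch to R2 (5 → 6). Not NE.
(R3, Z): Agent 2 can switch to X (7 → 11). Not NE.

This game has no pure Nash equilibrium.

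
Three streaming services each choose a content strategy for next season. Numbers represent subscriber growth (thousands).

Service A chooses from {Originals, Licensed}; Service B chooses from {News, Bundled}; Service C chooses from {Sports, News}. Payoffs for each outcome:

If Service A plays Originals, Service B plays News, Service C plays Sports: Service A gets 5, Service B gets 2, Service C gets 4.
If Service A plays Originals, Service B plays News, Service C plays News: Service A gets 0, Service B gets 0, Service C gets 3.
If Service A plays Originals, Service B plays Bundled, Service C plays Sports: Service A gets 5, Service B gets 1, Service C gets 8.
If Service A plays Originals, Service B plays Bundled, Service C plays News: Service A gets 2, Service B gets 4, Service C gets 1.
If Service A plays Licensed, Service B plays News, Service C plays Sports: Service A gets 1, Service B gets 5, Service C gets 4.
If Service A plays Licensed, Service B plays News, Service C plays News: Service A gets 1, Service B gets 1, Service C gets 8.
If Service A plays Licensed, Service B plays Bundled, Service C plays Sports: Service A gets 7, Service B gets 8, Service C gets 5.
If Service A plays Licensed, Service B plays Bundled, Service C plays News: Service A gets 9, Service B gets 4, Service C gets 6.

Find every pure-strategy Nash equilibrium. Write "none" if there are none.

(Originals, News, Sports) and (Licensed, Bundled, News)

For each player, find the best response to each opponent profile; mutual best responses are the pure NE.
Service A against (News, Sports): payoffs 5, 1 → best response Originals.
Service A against (News, News): payoffs 0, 1 → best response Licensed.
Service A against (Bundled, Sports): payoffs 5, 7 → best response Licensed.
Service A against (Bundled, News): payoffs 2, 9 → best response Licensed.
Service B against (Originals, Sports): payoffs 2, 1 → best response News.
Service B against (Originals, News): payoffs 0, 4 → best response Bundled.
Service B against (Licensed, Sports): payoffs 5, 8 → best response Bundled.
Service B against (Licensed, News): payoffs 1, 4 → best response Bundled.
Service C against (Originals, News): payoffs 4, 3 → best response Sports.
Service C against (Originals, Bundled): payoffs 8, 1 → best response Sports.
Service C against (Licensed, News): payoffs 4, 8 → best response News.
Service C against (Licensed, Bundled): payoffs 5, 6 → best response News.
Mutual best responses: (Originals, News, Sports); (Licensed, Bundled, News).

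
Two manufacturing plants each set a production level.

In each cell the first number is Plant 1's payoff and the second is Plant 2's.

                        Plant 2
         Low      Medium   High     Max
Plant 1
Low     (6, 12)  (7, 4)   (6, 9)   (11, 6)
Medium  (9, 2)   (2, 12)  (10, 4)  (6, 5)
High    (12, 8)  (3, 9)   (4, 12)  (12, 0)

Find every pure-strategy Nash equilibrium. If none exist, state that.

There is no pure-strategy Nash equilibrium.

(Low, Low): Plant 1 can switch to Medium (6 → 9). Not NE.
(Low, Medium): Plant 2 can switch to Low (4 → 12). Not NE.
(Low, High): Plant 1 can switch to Medium (6 → 10). Not NE.
(Low, Max): Plant 1 can switch to High (11 → 12). Not NE.
(Medium, Low): Plant 1 can switch to High (9 → 12). Not NE.
(Medium, Medium): Plant 1 can switch to Low (2 → 7). Not NE.
(Medium, High): Plant 2 can switch to Medium (4 → 12). Not NE.
(Medium, Max): Plant 1 can switch to Low (6 → 11). Not NE.
(High, Low): Plant 2 can switch to Medium (8 → 9). Not NE.
(High, Medium): Plant 1 can switch to Low (3 → 7). Not NE.
(High, High): Plant 1 can switch to Low (4 → 6). Not NE.
(High, Max): Plant 2 can switch to Low (0 → 8). Not NE.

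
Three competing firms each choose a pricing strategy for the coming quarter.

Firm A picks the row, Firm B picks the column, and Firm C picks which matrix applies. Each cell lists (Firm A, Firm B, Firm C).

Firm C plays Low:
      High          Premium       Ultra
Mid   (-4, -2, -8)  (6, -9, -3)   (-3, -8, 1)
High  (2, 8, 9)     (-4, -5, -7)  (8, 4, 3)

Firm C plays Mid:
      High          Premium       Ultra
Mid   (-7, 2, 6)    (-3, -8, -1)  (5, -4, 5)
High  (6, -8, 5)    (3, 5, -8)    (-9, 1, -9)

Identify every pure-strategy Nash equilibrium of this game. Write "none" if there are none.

The unique pure-strategy Nash equilibrium is (High, High, Low).

Firm A against (High, Low): payoffs -4, 2 → best response High.
Firm A against (High, Mid): payoffs -7, 6 → best response High.
Firm A against (Premium, Low): payoffs 6, -4 → best response Mid.
Firm A against (Premium, Mid): payoffs -3, 3 → best response High.
Firm A against (Ultra, Low): payoffs -3, 8 → best response High.
Firm A against (Ultra, Mid): payoffs 5, -9 → best response Mid.
Firm B against (Mid, Low): payoffs -2, -9, -8 → best response High.
Firm B against (Mid, Mid): payoffs 2, -8, -4 → best response High.
Firm B against (High, Low): payoffs 8, -5, 4 → best response High.
Firm B against (High, Mid): payoffs -8, 5, 1 → best response Premium.
Firm C against (Mid, High): payoffs -8, 6 → best response Mid.
Firm C against (Mid, Premium): payoffs -3, -1 → best response Mid.
Firm C against (Mid, Ultra): payoffs 1, 5 → best response Mid.
Firm C against (High, High): payoffs 9, 5 → best response Low.
Firm C against (High, Premium): payoffs -7, -8 → best response Low.
Firm C against (High, Ultra): payoffs 3, -9 → best response Low.
Mutual best responses: (High, High, Low).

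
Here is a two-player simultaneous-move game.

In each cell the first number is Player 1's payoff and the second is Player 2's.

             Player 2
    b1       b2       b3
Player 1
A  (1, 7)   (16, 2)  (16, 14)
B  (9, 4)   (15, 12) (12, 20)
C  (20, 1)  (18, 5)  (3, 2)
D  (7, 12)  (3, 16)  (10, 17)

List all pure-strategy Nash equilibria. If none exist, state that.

Player 1 against b1: payoffs 1, 9, 20, 7 → best response C.
Player 1 against b2: payoffs 16, 15, 18, 3 → best response C.
Player 1 against b3: payoffs 16, 12, 3, 10 → best response A.
Player 2 against A: payoffs 7, 2, 14 → best response b3.
Player 2 against B: payoffs 4, 12, 20 → best response b3.
Player 2 against C: payoffs 1, 5, 2 → best response b2.
Player 2 against D: payoffs 12, 16, 17 → best response b3.
Mutual best responses: (A, b3); (C, b2).

(A, b3) and (C, b2)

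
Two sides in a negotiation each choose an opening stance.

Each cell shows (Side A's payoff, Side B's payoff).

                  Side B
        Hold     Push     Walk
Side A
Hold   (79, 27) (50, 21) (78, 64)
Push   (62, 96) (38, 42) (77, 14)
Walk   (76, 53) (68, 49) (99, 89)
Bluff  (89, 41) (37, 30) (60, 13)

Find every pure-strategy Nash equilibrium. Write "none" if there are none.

Pure-strategy Nash equilibria: (Walk, Walk); (Bluff, Hold)

Side A against Hold: payoffs 79, 62, 76, 89 → best response Bluff.
Side A against Push: payoffs 50, 38, 68, 37 → best response Walk.
Side A against Walk: payoffs 78, 77, 99, 60 → best response Walk.
Side B against Hold: payoffs 27, 21, 64 → best response Walk.
Side B against Push: payoffs 96, 42, 14 → best response Hold.
Side B against Walk: payoffs 53, 49, 89 → best response Walk.
Side B against Bluff: payoffs 41, 30, 13 → best response Hold.
Mutual best responses: (Walk, Walk); (Bluff, Hold).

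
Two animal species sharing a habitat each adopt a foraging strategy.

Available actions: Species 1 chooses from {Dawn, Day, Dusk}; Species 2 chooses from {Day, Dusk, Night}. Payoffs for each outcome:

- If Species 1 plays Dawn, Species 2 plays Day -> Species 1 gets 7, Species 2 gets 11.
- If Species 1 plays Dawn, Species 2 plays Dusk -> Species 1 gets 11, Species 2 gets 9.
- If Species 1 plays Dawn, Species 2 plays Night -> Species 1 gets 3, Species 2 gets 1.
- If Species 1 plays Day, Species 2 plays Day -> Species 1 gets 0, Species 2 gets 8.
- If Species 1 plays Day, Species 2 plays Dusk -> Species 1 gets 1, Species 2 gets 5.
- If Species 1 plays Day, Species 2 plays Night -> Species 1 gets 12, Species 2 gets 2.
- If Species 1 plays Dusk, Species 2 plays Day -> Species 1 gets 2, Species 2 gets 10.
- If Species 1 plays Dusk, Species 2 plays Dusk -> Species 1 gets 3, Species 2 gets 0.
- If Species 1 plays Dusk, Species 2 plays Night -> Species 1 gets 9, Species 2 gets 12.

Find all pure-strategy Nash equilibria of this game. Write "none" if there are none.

The unique pure-strategy Nash equilibrium is (Dawn, Day).

Species 1 against Day: payoffs 7, 0, 2 → best response Dawn.
Species 1 against Dusk: payoffs 11, 1, 3 → best response Dawn.
Species 1 against Night: payoffs 3, 12, 9 → best response Day.
Species 2 against Dawn: payoffs 11, 9, 1 → best response Day.
Species 2 against Day: payoffs 8, 5, 2 → best response Day.
Species 2 against Dusk: payoffs 10, 0, 12 → best response Night.
Mutual best responses: (Dawn, Day).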